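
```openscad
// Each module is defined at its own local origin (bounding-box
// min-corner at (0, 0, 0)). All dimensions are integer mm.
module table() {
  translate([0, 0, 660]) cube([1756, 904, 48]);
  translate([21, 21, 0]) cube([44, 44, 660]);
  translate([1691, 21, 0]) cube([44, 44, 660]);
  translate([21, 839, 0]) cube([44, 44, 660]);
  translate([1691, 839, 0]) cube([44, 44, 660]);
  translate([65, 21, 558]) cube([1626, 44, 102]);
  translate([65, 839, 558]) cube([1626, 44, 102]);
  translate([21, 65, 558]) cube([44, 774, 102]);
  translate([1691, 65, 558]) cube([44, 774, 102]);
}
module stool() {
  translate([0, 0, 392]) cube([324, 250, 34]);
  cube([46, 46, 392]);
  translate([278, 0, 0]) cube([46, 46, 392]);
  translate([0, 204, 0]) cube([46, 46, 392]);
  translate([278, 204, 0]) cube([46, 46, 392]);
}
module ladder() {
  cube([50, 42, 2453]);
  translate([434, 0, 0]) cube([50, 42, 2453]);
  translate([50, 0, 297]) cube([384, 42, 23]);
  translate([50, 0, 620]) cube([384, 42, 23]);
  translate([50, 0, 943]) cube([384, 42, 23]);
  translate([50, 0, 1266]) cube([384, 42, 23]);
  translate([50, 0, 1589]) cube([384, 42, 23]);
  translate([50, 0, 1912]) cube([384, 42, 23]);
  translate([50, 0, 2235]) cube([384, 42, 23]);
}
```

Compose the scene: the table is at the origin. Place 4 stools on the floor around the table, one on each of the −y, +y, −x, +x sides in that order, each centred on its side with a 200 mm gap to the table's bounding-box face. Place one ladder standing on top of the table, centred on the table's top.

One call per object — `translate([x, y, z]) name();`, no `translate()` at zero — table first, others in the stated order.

table();
translate([716, -450, 0]) stool();
translate([716, 1104, 0]) stool();
translate([-524, 327, 0]) stool();
translate([1956, 327, 0]) stool();
translate([636, 431, 708]) ladder();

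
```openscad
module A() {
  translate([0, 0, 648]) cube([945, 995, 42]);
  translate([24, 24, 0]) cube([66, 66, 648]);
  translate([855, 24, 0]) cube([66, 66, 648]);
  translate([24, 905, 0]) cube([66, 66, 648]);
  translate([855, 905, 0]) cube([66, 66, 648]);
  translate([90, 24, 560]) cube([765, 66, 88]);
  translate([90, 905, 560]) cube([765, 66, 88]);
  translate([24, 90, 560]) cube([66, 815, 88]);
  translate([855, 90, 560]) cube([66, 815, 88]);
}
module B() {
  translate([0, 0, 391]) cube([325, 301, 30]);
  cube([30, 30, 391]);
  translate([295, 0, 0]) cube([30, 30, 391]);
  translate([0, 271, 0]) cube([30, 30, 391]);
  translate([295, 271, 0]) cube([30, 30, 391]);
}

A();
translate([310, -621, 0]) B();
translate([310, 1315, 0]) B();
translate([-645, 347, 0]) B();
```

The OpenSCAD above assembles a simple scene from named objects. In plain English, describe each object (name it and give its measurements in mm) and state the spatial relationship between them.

A is a rectangular dining table. The top is 945×995×42 mm with its upper surface at z = 690 mm. It stands on four 66×66 mm square legs, each inset 24 mm from the nearest pair of top edges, running from the floor to the underside of the top. Four apron rails, 66 mm thick and 88 mm tall, run between adjacent legs with their top edges flush with the underside of the top and their outer faces flush with the legs' outer faces.

B is a four-legged stool. The seat is 325×301 mm, 30 mm thick, top at z = 421 mm. It stands on four square legs, each 30×30 mm in cross-section, from z = 0 to the seat underside, each flush with a corner of the seat.

Three stools sit around the table at the −y, +y, −x sides.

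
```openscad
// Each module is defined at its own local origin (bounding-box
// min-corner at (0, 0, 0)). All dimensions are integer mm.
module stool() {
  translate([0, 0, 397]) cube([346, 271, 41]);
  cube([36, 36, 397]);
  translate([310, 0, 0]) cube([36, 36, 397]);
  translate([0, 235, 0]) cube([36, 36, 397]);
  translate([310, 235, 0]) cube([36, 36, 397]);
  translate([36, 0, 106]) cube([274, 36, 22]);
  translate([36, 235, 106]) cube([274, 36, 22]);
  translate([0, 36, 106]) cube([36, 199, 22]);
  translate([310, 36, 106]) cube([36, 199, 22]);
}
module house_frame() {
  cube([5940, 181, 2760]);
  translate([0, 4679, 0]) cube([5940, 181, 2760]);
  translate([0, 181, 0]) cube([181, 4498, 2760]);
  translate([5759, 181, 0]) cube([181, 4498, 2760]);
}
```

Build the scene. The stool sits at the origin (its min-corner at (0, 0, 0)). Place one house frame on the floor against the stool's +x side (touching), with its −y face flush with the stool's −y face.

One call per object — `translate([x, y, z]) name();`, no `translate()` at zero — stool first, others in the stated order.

stool();
translate([346, 0, 0]) house_frame();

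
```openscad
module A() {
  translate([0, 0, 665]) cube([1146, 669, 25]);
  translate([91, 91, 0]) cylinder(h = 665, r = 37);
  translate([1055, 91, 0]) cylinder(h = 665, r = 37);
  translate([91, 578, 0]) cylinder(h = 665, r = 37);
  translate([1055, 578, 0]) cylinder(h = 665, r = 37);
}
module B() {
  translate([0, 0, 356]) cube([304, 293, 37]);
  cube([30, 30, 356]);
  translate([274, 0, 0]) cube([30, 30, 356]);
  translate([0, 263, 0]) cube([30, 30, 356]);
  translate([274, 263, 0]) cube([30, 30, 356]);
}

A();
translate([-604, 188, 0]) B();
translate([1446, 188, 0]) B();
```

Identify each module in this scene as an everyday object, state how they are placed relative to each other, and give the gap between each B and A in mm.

A is a table. B is a stool. Two stools sit around the table at the −x, +x sides. The gap between each stool and the table is 300 mm.

Each stool's nearest face is 300 mm from the table's bounding box.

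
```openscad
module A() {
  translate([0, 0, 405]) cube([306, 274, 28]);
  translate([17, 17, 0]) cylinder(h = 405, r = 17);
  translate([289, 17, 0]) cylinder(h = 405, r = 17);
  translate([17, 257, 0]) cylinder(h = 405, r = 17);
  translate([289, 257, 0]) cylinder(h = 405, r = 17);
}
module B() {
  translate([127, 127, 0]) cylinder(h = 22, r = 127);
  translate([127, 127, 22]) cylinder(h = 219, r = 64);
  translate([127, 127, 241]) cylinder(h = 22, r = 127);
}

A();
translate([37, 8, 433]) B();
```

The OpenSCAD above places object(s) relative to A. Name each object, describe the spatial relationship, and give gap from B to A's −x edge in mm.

A is a stool. B is a spool. The spool is on top of the stool. The gap from the spool to the stool's −x edge is 37 mm.

The spool's min-x is at 37; the stool's min-x is 0; gap = 37 mm.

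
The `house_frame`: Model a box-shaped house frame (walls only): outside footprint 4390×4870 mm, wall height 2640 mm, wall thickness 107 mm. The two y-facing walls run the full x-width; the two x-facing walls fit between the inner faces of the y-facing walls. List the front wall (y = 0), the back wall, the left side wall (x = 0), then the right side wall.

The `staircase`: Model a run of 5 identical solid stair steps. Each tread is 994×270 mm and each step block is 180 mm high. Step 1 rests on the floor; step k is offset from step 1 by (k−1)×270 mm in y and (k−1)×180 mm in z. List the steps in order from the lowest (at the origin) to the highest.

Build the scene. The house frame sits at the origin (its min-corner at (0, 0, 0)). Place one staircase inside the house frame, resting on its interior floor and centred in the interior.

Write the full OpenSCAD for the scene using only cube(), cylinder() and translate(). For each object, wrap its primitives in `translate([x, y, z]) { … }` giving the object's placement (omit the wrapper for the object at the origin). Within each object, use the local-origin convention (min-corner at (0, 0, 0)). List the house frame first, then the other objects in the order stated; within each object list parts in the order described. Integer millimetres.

cube([4390, 107, 2640]);
translate([0, 4763, 0]) cube([4390, 107, 2640]);
translate([0, 107, 0]) cube([107, 4656, 2640]);
translate([4283, 107, 0]) cube([107, 4656, 2640]);
translate([1698, 1760, 0]) {
  cube([994, 270, 180]);
  translate([0, 270, 180]) cube([994, 270, 180]);
  translate([0, 540, 360]) cube([994, 270, 180]);
  translate([0, 810, 540]) cube([994, 270, 180]);
  translate([0, 1080, 720]) cube([994, 270, 180]);
}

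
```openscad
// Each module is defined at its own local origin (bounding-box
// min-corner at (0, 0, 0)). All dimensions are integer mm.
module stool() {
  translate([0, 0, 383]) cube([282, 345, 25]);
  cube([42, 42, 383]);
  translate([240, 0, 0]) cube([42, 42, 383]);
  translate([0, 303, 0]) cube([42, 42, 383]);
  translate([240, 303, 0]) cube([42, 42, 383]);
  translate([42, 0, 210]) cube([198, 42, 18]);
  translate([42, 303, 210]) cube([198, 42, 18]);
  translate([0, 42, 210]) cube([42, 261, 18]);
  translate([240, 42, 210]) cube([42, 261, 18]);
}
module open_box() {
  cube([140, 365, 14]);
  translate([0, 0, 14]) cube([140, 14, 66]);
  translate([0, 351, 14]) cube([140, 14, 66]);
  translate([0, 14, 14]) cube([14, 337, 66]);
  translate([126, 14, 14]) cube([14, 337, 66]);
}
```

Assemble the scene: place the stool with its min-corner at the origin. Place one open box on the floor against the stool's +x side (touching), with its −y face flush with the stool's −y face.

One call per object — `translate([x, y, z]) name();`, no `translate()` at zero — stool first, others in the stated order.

stool();
translate([282, 0, 0]) open_box();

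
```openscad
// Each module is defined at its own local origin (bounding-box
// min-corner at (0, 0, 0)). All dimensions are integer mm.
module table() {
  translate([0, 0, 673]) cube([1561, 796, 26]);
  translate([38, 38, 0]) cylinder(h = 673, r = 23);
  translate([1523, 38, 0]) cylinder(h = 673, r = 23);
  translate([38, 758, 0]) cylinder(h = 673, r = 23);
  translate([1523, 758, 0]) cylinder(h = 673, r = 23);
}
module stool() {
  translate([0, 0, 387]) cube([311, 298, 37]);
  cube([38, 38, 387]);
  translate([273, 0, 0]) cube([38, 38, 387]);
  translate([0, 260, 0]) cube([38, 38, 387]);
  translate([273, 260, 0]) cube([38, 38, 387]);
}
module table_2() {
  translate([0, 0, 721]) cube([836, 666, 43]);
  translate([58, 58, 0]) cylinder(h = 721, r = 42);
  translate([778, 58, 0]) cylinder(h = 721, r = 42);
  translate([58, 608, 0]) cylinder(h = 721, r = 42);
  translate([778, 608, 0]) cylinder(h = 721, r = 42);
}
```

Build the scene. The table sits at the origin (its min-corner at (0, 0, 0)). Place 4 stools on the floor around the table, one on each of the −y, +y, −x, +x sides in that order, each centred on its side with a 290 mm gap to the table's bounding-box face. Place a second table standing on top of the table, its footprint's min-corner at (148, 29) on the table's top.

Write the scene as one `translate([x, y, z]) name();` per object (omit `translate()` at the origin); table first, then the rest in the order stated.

table();
translate([625, -588, 0]) stool();
translate([625, 1086, 0]) stool();
translate([-601, 249, 0]) stool();
translate([1851, 249, 0]) stool();
translate([148, 29, 699]) table_2();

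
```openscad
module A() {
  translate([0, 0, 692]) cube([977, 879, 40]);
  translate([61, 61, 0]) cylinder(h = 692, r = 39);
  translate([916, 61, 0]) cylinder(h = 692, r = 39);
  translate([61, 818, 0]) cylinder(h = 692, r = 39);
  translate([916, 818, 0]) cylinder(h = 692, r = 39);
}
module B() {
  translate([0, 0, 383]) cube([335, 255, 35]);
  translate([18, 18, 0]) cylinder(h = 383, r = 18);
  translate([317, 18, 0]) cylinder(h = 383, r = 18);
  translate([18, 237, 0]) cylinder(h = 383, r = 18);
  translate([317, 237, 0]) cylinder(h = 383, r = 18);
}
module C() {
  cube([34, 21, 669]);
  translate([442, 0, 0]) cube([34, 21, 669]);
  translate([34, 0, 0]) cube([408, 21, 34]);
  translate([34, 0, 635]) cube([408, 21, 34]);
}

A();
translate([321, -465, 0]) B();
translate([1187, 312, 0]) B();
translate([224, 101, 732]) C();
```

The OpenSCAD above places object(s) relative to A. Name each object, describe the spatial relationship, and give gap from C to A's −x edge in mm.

The picture frame's min-x is at 224; the table's min-x is 0; gap = 224 mm.

A is a table. B is a stool. C is a picture frame. Two stools sit around the table at the −y, +x sides. The picture frame is on top of the table. The gap from the picture frame to the table's −x edge is 224 mm.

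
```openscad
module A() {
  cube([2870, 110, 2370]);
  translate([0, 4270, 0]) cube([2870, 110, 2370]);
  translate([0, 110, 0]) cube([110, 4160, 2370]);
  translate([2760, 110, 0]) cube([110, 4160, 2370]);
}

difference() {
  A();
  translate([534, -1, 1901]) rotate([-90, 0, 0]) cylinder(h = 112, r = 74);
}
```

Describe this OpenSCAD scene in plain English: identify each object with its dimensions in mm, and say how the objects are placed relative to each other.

A is the wall frame of a small rectangular building: four walls, each 2370 mm tall and 110 mm thick, enclosing a footprint 2870 mm (x) by 4380 mm (y) outside-to-outside, with no floor or roof. The front and back walls (the −y and +y sides) span the full width; the two side walls fit between them.

The house frame has a circular hole of radius 74 mm through its front wall, centred at (x = 534, z = 1901).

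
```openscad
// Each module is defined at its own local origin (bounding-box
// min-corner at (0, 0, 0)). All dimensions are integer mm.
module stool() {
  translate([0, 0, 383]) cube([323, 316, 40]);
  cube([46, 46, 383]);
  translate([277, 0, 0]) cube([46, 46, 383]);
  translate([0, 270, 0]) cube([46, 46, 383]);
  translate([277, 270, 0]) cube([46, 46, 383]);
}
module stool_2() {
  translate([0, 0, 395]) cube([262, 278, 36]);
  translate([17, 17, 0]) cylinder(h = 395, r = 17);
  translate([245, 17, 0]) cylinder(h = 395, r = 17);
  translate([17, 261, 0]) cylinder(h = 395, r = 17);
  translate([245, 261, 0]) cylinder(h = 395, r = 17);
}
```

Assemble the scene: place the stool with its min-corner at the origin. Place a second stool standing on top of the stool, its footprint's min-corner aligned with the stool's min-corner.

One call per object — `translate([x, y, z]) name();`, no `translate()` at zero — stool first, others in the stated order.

stool();
translate([0, 0, 423]) stool_2();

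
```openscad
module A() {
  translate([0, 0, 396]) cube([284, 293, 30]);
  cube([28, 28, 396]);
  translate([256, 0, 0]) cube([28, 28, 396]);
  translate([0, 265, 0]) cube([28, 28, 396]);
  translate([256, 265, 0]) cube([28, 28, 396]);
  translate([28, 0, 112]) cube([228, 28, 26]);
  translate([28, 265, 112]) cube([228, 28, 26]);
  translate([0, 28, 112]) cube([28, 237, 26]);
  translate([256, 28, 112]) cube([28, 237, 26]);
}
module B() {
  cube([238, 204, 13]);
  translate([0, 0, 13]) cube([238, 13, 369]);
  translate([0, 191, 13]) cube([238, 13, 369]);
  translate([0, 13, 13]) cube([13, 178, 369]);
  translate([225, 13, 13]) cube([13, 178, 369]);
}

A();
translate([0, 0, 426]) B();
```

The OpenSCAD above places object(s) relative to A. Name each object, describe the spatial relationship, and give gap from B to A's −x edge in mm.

A is a stool. B is an open box. The open box is on top of the stool. The gap from the open box to the stool's −x edge is 0 mm.

The open box's min-x is at 0; the stool's min-x is 0; gap = 0 mm.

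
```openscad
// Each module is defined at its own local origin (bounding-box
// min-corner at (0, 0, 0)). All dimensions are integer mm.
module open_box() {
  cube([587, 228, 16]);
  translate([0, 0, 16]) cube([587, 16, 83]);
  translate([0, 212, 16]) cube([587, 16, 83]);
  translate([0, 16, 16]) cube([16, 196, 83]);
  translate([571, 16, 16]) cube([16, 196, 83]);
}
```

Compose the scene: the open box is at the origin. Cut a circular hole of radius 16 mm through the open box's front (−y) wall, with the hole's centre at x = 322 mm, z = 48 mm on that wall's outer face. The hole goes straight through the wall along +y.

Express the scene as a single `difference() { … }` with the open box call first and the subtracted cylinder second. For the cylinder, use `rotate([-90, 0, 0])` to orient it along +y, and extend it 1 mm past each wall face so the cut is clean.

difference() {
  open_box();
  translate([322, -1, 48]) rotate([-90, 0, 0]) cylinder(h = 18, r = 16);
}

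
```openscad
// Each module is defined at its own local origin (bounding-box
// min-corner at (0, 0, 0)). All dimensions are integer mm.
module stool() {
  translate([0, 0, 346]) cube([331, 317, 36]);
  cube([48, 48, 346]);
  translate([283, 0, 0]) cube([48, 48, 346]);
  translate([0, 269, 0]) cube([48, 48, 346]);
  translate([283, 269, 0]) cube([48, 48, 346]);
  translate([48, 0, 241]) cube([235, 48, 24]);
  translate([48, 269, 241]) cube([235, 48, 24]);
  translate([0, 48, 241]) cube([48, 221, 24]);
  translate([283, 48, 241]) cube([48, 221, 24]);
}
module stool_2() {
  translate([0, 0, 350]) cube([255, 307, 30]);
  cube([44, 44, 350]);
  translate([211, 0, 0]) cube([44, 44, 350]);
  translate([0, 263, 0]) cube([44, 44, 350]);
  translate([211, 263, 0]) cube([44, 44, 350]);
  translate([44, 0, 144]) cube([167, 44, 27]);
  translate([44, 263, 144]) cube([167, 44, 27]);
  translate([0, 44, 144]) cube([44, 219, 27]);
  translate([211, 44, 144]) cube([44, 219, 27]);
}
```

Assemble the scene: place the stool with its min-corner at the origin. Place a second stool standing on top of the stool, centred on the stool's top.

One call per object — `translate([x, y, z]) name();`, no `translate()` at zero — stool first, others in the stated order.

stool();
translate([38, 5, 382]) stool_2();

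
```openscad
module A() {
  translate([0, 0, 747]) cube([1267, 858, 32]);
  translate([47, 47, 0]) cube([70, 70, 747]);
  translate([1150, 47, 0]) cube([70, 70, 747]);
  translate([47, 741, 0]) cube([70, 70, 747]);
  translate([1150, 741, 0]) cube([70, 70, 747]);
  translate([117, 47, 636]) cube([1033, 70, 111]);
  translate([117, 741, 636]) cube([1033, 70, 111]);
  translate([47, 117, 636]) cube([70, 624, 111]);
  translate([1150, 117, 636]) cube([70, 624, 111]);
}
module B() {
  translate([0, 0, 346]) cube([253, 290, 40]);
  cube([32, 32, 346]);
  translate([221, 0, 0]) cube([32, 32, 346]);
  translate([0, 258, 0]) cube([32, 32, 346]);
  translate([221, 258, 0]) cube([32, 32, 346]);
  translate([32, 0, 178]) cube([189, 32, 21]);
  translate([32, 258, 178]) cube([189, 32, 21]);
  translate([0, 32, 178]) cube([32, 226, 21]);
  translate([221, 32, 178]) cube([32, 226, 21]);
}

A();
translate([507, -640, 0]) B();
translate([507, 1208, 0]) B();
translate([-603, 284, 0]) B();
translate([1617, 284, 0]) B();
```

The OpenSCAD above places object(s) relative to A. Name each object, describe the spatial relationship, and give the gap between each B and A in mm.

Each stool's nearest face is 350 mm from the table's bounding box.

A is a table. B is a stool. Four stools sit around the table at the −y, +y, −x, +x sides. The gap between each stool and the table is 350 mm.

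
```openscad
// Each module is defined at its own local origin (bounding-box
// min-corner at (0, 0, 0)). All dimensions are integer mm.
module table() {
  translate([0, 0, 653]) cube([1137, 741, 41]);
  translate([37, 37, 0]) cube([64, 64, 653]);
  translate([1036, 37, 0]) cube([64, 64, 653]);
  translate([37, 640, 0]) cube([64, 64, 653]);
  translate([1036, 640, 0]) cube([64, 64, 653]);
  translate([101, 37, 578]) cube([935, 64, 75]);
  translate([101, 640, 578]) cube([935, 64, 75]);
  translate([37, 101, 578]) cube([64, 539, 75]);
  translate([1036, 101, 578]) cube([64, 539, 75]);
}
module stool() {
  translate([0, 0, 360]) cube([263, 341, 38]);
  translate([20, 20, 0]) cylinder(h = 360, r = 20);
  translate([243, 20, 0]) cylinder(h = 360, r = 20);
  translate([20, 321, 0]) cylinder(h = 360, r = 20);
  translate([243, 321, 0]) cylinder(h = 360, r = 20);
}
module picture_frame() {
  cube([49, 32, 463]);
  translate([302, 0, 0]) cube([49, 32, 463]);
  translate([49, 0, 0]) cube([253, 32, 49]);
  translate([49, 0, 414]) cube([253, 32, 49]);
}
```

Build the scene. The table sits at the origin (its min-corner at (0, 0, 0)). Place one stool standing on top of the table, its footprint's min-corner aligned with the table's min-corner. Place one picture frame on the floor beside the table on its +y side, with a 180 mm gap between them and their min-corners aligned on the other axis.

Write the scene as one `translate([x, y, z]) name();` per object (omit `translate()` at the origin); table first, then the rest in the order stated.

table();
translate([0, 0, 694]) stool();
translate([0, 921, 0]) picture_frame();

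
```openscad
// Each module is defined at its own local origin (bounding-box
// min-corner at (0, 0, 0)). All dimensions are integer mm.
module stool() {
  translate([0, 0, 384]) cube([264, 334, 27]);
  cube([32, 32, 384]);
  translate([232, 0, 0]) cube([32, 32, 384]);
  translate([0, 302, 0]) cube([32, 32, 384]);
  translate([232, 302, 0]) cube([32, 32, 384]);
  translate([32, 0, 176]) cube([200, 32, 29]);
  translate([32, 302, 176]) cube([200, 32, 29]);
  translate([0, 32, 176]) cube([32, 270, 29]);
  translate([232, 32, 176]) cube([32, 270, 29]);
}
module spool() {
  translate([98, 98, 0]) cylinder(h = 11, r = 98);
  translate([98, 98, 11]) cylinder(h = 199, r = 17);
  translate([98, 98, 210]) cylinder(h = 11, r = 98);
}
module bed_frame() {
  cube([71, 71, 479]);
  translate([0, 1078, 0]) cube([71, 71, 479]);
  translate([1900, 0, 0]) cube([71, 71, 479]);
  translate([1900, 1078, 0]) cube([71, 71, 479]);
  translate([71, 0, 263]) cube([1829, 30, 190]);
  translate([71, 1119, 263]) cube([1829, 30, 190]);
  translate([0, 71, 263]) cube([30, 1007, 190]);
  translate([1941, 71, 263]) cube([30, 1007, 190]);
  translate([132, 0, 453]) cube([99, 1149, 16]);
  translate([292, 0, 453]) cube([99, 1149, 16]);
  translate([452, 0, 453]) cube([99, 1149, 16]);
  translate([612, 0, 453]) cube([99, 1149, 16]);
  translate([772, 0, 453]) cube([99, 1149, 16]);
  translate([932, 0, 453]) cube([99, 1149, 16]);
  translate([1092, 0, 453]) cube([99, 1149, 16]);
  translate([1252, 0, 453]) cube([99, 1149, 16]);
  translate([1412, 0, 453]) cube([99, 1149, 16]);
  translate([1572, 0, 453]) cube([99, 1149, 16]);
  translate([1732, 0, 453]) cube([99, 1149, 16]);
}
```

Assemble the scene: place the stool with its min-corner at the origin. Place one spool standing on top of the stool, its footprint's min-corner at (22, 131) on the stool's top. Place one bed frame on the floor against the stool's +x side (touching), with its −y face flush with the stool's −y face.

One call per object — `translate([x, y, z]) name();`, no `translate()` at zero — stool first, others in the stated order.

stool();
translate([22, 131, 411]) spool();
translate([264, 0, 0]) bed_frame();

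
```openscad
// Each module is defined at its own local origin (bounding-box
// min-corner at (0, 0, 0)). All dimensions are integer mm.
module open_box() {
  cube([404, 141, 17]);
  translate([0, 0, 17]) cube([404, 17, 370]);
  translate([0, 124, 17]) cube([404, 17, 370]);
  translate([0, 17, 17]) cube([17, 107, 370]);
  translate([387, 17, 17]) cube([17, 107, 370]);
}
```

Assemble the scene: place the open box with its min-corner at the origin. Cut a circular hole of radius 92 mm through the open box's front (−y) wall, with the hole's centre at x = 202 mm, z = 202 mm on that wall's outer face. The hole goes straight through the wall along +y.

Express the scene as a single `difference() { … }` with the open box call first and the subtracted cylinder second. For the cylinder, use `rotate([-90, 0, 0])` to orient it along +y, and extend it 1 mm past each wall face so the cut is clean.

difference() {
  open_box();
  translate([202, -1, 202]) rotate([-90, 0, 0]) cylinder(h = 19, r = 92);
}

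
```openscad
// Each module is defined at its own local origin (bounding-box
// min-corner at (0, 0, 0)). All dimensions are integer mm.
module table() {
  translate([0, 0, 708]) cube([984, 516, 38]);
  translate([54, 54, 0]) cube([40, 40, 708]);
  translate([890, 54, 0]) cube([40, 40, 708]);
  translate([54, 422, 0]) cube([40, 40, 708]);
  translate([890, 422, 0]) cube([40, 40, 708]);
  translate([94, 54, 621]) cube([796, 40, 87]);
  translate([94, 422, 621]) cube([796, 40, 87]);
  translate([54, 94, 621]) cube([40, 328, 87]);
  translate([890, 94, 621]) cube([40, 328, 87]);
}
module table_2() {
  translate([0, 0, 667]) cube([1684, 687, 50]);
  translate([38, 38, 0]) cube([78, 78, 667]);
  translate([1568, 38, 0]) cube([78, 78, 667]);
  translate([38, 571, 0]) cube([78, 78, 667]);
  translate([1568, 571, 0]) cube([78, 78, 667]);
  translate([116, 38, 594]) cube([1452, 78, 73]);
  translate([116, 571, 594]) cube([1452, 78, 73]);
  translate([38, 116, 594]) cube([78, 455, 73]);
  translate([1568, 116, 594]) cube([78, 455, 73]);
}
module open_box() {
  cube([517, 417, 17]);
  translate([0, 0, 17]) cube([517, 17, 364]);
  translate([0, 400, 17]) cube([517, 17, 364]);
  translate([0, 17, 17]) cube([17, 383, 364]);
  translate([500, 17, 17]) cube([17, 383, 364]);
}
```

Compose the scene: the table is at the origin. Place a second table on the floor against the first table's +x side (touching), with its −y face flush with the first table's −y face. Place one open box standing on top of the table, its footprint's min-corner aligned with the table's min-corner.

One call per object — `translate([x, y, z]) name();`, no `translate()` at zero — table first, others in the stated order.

table();
translate([984, 0, 0]) table_2();
translate([0, 0, 746]) open_box();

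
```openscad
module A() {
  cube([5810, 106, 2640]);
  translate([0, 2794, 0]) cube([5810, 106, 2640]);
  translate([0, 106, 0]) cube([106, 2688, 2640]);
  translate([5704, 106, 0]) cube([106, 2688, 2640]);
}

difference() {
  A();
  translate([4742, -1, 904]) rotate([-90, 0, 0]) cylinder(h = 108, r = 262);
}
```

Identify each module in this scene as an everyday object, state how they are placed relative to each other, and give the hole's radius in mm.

A is a house frame. The house frame has a circular hole through its front wall. The hole's radius is 262 mm.

The subtracted cylinder has r = 262 mm.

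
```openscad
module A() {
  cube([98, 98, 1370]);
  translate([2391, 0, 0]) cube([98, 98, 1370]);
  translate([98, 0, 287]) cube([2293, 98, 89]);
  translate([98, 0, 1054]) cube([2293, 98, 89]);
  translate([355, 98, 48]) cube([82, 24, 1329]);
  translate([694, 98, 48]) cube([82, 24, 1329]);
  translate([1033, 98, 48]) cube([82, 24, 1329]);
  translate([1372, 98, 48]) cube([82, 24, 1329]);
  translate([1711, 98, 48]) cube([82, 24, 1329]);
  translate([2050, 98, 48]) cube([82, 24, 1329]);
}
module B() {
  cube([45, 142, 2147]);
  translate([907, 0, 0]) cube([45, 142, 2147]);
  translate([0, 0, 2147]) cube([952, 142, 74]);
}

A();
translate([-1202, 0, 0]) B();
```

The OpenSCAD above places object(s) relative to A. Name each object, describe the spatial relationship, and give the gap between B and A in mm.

The door frame's nearest face is 250 mm from the fence section's −x face.

A is a fence section. B is a door frame. The door frame is on the floor beside the fence section on its −x side. The gap between the door frame and the fence section is 250 mm.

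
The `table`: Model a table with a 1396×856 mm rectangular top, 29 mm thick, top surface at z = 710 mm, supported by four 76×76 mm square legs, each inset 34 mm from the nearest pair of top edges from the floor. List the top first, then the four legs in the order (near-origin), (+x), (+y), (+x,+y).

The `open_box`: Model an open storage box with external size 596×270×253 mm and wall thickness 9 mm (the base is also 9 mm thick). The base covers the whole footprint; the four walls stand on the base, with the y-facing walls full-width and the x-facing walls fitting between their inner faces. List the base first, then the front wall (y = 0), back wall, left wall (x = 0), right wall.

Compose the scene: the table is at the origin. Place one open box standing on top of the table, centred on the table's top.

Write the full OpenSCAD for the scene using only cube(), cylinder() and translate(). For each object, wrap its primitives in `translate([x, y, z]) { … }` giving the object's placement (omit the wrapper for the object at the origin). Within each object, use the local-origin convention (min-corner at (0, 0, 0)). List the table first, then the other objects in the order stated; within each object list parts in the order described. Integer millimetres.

translate([0, 0, 681]) cube([1396, 856, 29]);
translate([34, 34, 0]) cube([76, 76, 681]);
translate([1286, 34, 0]) cube([76, 76, 681]);
translate([34, 746, 0]) cube([76, 76, 681]);
translate([1286, 746, 0]) cube([76, 76, 681]);
translate([400, 293, 710]) {
  cube([596, 270, 9]);
  translate([0, 0, 9]) cube([596, 9, 244]);
  translate([0, 261, 9]) cube([596, 9, 244]);
  translate([0, 9, 9]) cube([9, 252, 244]);
  translate([587, 9, 9]) cube([9, 252, 244]);
}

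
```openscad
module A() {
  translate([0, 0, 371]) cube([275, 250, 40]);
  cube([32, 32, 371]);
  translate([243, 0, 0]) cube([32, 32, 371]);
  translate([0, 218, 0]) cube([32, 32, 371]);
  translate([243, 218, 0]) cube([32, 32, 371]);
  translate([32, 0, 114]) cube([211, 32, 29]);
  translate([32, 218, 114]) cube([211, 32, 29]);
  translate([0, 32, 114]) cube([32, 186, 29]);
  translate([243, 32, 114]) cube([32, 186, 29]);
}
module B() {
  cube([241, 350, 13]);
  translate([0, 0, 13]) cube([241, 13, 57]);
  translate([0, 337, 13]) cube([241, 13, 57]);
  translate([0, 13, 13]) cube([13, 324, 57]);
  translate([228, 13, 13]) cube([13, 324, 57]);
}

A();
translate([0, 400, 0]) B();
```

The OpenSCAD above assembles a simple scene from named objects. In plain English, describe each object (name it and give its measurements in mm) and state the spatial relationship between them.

A is a four-legged stool. The seat is a 275×250×40 mm slab whose top surface is at z = 411 mm; four square legs, each 32×32 mm in cross-section, run from the floor (z = 0) to the underside of the seat, each flush with a corner of the seat. Four stretchers, 32 mm wide and 29 mm tall, connect adjacent legs with their undersides at z = 114 mm, each running between the inner faces of the legs it joins and aligned with the legs' outer faces on the other axis.

B is an open storage box with external size 241×350×70 mm and wall thickness 13 mm (the base is also 13 mm thick). The base covers the whole footprint; the four walls stand on the base, with the y-facing walls full-width and the x-facing walls fitting between their inner faces.

The open box is on the floor beside the stool on its +y side.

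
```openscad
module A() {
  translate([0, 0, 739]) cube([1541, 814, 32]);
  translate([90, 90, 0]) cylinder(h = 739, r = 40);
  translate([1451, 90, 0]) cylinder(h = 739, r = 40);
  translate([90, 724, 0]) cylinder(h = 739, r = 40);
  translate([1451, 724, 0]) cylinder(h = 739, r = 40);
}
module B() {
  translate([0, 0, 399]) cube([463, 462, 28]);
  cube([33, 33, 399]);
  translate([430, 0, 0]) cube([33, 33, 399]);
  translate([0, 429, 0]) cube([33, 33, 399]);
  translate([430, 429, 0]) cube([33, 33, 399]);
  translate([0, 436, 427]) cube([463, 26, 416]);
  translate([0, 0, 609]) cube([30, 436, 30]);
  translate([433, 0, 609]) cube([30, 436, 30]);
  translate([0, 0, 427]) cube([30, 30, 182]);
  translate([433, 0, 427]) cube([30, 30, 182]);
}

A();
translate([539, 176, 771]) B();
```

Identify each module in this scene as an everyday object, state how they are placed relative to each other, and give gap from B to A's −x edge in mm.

A is a table. B is a chair. The chair is on top of the table, centred. The gap from the chair to the table's −x edge is 539 mm.

The chair's min-x is at 539; the table's min-x is 0; gap = 539 mm.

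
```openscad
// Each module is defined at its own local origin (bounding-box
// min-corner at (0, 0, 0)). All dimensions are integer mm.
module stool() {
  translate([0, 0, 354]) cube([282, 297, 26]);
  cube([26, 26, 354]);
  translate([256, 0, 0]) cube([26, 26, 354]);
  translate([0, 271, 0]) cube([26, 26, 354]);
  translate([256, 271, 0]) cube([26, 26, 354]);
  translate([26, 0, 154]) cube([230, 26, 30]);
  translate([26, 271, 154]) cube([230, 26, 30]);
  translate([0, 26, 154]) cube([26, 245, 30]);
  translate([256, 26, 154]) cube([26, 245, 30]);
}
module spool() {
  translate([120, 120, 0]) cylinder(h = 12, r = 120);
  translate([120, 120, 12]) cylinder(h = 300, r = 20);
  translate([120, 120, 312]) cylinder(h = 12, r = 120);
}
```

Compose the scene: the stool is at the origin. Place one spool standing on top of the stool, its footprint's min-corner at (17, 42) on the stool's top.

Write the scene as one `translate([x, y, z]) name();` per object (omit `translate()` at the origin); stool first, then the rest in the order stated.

stool();
translate([17, 42, 380]) spool();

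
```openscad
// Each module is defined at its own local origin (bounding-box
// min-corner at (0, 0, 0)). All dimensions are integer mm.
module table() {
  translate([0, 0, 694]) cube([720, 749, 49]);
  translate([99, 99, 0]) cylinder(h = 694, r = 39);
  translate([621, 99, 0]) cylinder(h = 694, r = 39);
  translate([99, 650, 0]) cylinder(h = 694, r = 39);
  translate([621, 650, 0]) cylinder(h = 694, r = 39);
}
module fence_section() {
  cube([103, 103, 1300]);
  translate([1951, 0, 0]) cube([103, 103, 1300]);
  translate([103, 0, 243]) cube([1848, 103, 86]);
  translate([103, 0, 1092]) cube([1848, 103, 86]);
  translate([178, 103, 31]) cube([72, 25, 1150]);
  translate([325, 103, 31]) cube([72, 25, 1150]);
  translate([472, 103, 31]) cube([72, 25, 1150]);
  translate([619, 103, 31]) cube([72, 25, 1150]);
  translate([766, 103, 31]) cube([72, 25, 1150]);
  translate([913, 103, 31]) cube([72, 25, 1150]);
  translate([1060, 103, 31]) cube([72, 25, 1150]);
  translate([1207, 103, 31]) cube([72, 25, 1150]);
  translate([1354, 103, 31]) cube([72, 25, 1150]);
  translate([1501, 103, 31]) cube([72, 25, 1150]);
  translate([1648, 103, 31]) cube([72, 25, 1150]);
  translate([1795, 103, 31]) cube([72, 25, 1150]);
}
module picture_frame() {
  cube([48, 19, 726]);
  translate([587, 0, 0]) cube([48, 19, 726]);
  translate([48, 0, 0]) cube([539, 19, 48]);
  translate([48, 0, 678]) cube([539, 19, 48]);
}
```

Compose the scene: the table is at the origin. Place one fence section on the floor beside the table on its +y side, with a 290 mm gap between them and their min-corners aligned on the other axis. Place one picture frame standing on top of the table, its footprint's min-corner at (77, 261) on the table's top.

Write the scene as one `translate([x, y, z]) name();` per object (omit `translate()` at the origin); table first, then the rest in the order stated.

table();
translate([0, 1039, 0]) fence_section();
translate([77, 261, 743]) picture_frame();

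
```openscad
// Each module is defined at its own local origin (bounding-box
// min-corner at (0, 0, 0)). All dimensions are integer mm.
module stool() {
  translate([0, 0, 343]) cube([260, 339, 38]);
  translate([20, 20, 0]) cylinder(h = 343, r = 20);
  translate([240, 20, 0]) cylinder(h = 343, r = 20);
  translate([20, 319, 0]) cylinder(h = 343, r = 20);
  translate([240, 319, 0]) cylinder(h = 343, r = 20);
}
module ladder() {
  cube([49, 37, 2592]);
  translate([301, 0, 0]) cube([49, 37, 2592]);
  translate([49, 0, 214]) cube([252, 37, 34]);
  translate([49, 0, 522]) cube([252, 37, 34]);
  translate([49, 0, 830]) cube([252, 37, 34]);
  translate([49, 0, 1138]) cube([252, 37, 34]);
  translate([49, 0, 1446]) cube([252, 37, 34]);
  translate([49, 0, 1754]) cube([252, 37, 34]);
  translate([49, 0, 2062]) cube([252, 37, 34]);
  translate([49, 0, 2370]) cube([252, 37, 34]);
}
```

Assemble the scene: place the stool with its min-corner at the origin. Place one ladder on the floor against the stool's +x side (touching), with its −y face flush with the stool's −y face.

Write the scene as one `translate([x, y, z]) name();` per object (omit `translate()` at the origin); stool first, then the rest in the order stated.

stool();
translate([260, 0, 0]) ladder();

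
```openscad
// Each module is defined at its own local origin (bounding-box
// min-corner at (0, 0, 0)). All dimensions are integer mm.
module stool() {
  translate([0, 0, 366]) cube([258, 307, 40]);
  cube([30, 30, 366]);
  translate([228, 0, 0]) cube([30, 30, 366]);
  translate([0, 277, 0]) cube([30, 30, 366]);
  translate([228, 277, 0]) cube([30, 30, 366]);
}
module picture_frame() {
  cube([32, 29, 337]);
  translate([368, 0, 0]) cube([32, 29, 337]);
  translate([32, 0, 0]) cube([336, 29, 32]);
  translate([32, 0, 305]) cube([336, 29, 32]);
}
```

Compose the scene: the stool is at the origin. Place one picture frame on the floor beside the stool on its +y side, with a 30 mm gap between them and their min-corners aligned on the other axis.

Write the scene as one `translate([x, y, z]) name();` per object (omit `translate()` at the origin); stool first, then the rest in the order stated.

stool();
translate([0, 337, 0]) picture_frame();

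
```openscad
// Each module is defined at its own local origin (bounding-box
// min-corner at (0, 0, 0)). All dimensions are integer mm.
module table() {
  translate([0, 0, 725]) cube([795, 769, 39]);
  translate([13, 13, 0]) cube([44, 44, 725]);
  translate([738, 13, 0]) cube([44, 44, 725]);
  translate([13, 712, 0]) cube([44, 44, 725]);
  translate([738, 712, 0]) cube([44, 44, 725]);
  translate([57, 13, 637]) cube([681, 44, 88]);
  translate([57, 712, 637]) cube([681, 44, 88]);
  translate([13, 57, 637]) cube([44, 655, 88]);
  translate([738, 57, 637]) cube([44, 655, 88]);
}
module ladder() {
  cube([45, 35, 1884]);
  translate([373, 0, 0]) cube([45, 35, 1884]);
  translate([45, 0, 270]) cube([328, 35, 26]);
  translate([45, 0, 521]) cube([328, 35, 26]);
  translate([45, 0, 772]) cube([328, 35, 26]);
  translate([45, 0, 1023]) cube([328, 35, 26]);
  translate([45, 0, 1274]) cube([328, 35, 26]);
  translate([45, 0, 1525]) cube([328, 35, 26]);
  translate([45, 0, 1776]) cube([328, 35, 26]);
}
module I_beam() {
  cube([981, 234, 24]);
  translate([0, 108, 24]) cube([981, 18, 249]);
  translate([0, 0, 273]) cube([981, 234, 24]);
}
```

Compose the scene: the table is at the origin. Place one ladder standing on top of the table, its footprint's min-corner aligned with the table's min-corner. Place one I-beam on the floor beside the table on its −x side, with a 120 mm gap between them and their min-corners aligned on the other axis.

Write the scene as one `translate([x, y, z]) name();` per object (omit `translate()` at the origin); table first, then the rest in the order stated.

table();
translate([0, 0, 764]) ladder();
translate([-1101, 0, 0]) I_beam();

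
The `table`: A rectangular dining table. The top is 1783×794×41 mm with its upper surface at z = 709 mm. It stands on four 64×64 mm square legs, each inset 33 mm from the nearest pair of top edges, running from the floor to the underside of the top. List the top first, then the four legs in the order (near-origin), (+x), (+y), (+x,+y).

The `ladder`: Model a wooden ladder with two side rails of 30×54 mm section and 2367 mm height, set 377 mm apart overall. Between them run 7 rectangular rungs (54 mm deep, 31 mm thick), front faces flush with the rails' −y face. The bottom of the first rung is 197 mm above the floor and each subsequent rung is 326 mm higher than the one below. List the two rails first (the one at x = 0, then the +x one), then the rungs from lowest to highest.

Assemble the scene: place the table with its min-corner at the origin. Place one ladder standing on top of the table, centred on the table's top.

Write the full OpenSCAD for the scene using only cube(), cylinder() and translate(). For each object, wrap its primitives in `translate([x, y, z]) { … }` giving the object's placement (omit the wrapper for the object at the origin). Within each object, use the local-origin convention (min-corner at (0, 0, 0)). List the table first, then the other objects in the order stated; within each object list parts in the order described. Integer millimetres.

translate([0, 0, 668]) cube([1783, 794, 41]);
translate([33, 33, 0]) cube([64, 64, 668]);
translate([1686, 33, 0]) cube([64, 64, 668]);
translate([33, 697, 0]) cube([64, 64, 668]);
translate([1686, 697, 0]) cube([64, 64, 668]);
translate([703, 370, 709]) {
  cube([30, 54, 2367]);
  translate([347, 0, 0]) cube([30, 54, 2367]);
  translate([30, 0, 197]) cube([317, 54, 31]);
  translate([30, 0, 523]) cube([317, 54, 31]);
  translate([30, 0, 849]) cube([317, 54, 31]);
  translate([30, 0, 1175]) cube([317, 54, 31]);
  translate([30, 0, 1501]) cube([317, 54, 31]);
  translate([30, 0, 1827]) cube([317, 54, 31]);
  translate([30, 0, 2153]) cube([317, 54, 31]);
}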